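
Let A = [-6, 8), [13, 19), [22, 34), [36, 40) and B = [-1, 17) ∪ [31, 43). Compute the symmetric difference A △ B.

[-6, -1) ∪ [8, 13) ∪ [17, 19) ∪ [22, 31) ∪ [34, 36) ∪ [40, 43)

A but not B: [-6, -1), [17, 19), [22, 31).
B but not A: [8, 13), [34, 36), [40, 43).
Combining gives A △ B.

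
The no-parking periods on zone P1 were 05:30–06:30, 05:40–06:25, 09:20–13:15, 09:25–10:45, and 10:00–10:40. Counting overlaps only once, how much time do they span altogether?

4 h 55 min

Merged: 05:30-06:30, 09:20-13:15.
Lengths: 1 h + 3 h 55 min = 4 h 55 min.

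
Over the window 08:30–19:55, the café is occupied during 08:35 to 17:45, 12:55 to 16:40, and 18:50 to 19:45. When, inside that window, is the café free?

After merging, the occupied span is 08:35–17:45, 18:50–19:45.
Complement within 08:30–19:55: 08:30–08:35, 17:45–18:50, 19:45–19:55.

08:30–08:35, 17:45–18:50, 19:45–19:55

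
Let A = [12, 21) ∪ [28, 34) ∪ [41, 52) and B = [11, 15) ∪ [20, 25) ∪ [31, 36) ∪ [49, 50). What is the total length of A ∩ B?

8

A ∩ B = [12, 15), [20, 21), [31, 34), [49, 50).
Total: 3 + 1 + 3 + 1 = 8.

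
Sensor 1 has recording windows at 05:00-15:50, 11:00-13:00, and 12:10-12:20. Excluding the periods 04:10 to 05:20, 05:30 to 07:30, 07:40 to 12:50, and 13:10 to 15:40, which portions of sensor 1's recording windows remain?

Merge the first list: 05:00–15:50.
05:00–15:50 minus B → 05:20–05:30, 07:30–07:40, 12:50–13:10, 15:40–15:50.

05:20–05:30, 07:30–07:40, 12:50–13:10, 15:40–15:50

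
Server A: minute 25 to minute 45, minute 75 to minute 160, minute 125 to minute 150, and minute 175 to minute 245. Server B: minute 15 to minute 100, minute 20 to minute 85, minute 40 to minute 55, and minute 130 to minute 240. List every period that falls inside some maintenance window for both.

A, merged: minute 25 to minute 45, minute 75 to minute 160, minute 175 to minute 245.
B, merged: minute 15 to minute 100, minute 130 to minute 240.
minute 25 to minute 45 meets the second set on minute 25 to minute 45.
minute 75 to minute 160 meets the second set on minute 75 to minute 100, minute 130 to minute 160.
minute 175 to minute 245 meets the second set on minute 175 to minute 240.

minute 25 to minute 45, minute 75 to minute 100, minute 130 to minute 160, minute 175 to minute 240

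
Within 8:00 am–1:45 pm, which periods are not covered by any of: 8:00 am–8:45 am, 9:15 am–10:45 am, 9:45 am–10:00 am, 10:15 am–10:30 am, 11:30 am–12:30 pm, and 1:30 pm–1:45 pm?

After merging, the occupied span is 8:00 am–8:45 am, 9:15 am–10:45 am, 11:30 am–12:30 pm, 1:30 pm–1:45 pm.
Complement within 8:00 am–1:45 pm: 8:45 am–9:15 am, 10:45 am–11:30 am, 12:30 pm–1:30 pm.

8:45 am–9:15 am, 10:45 am–11:30 am, 12:30 pm–1:30 pm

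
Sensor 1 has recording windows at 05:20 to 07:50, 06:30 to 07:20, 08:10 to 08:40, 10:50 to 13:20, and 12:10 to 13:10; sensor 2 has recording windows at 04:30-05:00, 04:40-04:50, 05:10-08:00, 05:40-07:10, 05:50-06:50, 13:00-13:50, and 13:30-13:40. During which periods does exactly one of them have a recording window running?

A, merged: 05:20–07:50, 08:10–08:40, 10:50–13:20.
B, merged: 04:30–05:00, 05:10–08:00, 13:00–13:50.
A but not B: 08:10–08:40, 10:50–13:00.
B but not A: 04:30–05:00, 05:10–05:20, 07:50–08:00, 13:20–13:50.
Combining gives A △ B.

04:30–05:00, 05:10–05:20, 07:50–08:00, 08:10–08:40, 10:50–13:00, 13:20–13:50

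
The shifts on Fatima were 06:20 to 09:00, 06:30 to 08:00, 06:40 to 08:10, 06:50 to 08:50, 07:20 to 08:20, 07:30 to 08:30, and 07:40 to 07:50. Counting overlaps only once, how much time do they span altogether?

Merged: 06:20-09:00.
Length: 2 h 40 min.

2 h 40 min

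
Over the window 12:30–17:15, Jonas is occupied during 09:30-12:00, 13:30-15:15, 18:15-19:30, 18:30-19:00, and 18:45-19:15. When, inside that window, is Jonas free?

Covered (merged): 09:30-12:00, 13:30-15:15, 18:15-19:30.
Gaps within 12:30-17:15: 12:30-13:30, 15:15-17:15.

12:30-13:30, 15:15-17:15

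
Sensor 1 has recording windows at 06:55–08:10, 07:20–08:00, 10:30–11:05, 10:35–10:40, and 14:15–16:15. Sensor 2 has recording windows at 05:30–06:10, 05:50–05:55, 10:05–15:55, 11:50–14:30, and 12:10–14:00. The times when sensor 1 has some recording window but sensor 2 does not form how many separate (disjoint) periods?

2

A, merged: 06:55-08:10, 10:30-11:05, 14:15-16:15.
B, merged: 05:30-06:10, 10:05-15:55.
A \ B = 06:55-08:10, 15:55-16:15.
That is 2 disjoint pieces.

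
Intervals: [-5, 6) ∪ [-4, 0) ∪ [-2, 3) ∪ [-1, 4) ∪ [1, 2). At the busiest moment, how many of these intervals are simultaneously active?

Sweep endpoints in order; track running count of active intervals.
Peak of 4 reached at -1.

4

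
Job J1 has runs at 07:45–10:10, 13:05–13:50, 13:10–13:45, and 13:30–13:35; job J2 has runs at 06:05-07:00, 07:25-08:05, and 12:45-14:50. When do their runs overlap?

07:45–08:05, 13:05–13:50

First set merges to 07:45–10:10, 13:05–13:50.
07:45–10:10 ∩ B → 07:45–08:05.
13:05–13:50 ∩ B → 13:05–13:50.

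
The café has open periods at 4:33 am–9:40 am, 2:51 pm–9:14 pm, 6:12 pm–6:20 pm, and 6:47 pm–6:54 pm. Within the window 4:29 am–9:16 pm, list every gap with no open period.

4:29 am–4:33 am, 9:40 am–2:51 pm, 9:14 pm–9:16 pm

After merging, the occupied span is 4:33 am–9:40 am, 2:51 pm–9:14 pm.
Gaps within 4:29 am–9:16 pm: 4:29 am–4:33 am, 9:40 am–2:51 pm, 9:14 pm–9:16 pm.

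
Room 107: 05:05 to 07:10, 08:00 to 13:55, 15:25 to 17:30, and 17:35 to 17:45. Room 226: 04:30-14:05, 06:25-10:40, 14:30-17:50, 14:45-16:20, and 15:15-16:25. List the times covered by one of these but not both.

Merge the second list: 04:30-14:05, 14:30-17:50.
A but not B: none.
B but not A: 04:30-05:05, 07:10-08:00, 13:55-14:05, 14:30-15:25, 17:30-17:35, 17:45-17:50.
Combining gives A △ B.

04:30-05:05, 07:10-08:00, 13:55-14:05, 14:30-15:25, 17:30-17:35, 17:45-17:50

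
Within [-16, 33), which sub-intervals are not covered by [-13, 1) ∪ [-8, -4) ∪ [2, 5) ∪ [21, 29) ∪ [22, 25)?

Covered (merged): [-13, 1), [2, 5), [21, 29).
Gaps within [-16, 33): [-16, -13), [1, 2), [5, 21), [29, 33).

[-16, -13) ∪ [1, 2) ∪ [5, 21) ∪ [29, 33)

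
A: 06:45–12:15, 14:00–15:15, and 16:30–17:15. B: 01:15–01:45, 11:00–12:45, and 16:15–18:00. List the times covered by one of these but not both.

A but not B: 06:45–11:00, 14:00–15:15.
B but not A: 01:15–01:45, 12:15–12:45, 16:15–16:30, 17:15–18:00.
Combining gives A △ B.

01:15–01:45, 06:45–11:00, 12:15–12:45, 14:00–15:15, 16:15–16:30, 17:15–18:00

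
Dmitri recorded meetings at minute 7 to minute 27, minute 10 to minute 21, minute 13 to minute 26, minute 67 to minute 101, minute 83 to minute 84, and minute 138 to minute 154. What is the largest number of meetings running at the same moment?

3

Walk the sorted start/end points keeping a running depth.
The depth first hits 3 at minute 13.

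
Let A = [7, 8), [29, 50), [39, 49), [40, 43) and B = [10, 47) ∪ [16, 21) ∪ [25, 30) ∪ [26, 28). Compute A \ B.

[7, 8) ∪ [47, 50)

A, merged: [7, 8), [29, 50).
B, merged: [10, 47).
[7, 8): nothing removed.
[29, 50) \ B = [47, 50).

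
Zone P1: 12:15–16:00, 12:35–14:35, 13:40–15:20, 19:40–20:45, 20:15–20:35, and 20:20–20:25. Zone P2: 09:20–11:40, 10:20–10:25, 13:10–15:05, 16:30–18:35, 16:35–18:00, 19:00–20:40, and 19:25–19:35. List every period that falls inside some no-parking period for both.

13:10–15:05, 19:40–20:40

First set merges to 12:15–16:00, 19:40–20:45.
Second set merges to 09:20–11:40, 13:10–15:05, 16:30–18:35, 19:00–20:40.
12:15–16:00 overlaps B on 13:10–15:05.
19:40–20:45 overlaps B on 19:40–20:40.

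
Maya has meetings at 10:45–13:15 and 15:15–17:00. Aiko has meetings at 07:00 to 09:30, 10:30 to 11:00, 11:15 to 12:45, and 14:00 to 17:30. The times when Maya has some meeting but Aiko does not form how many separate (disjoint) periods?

A \ B = 11:00-11:15, 12:45-13:15.
That is 2 disjoint pieces.

2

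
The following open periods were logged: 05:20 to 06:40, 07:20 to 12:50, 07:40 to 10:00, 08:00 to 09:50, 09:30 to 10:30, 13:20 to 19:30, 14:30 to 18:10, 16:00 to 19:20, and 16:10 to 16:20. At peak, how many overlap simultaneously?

At 09:30, 4 of the intervals are simultaneously active.
No point has more.

4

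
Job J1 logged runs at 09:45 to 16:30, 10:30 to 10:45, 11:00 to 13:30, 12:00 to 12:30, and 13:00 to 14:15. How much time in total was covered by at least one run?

6 h 45 min

Merged: 09:45–16:30.
Length: 6 h 45 min.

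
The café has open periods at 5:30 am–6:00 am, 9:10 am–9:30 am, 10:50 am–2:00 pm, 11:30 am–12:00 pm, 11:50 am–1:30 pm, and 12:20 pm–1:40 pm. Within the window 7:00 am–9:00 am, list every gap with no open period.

After merging, the occupied span is 5:30 am–6:00 am, 9:10 am–9:30 am, 10:50 am–2:00 pm.
Uncovered inside 7:00 am–9:00 am: 7:00 am–9:00 am.

7:00 am–9:00 am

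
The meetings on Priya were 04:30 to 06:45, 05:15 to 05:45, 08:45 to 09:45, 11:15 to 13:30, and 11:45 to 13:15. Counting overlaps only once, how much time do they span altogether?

Merged: 04:30-06:45, 08:45-09:45, 11:15-13:30.
Lengths: 2 h 15 min + 1 h + 2 h 15 min = 5 h 30 min.

5 h 30 min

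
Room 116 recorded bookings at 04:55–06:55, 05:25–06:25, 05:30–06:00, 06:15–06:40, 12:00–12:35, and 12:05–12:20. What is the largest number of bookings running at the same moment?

Walk the sorted start/end points keeping a running depth.
The depth first hits 3 at 05:30.

3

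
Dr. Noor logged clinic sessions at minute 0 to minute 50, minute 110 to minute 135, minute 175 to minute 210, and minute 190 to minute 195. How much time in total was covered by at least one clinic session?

Merged: minute 0 to minute 50, minute 110 to minute 135, minute 175 to minute 210.
Lengths: 50 minutes + 25 minutes + 35 minutes = 110 minutes.

110 minutes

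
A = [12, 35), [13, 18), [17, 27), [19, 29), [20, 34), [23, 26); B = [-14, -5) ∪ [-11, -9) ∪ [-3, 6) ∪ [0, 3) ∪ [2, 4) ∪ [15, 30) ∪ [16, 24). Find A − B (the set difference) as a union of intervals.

Merge the first list: [12, 35).
Merge the second list: [-14, -5), [-3, 6), [15, 30).
[12, 35) minus B → [12, 15), [30, 35).

[12, 15) ∪ [30, 35)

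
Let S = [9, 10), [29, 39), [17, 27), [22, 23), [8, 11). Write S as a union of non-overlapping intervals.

[8, 11) ∪ [17, 27) ∪ [29, 39)

Sort by start: [8, 11), [9, 10), [17, 27), [22, 23), [29, 39).
[9, 10) overlaps/touches [8, 11) → extend to [8, 11).
[17, 27) is disjoint → start new block.
[22, 23) overlaps/touches [17, 27) → extend to [17, 27).
[29, 39) is disjoint → start new block.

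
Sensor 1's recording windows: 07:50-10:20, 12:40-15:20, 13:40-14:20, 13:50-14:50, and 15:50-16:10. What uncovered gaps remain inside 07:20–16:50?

Covered (merged): 07:50–10:20, 12:40–15:20, 15:50–16:10.
Gaps within 07:20–16:50: 07:20–07:50, 10:20–12:40, 15:20–15:50, 16:10–16:50.

07:20–07:50, 10:20–12:40, 15:20–15:50, 16:10–16:50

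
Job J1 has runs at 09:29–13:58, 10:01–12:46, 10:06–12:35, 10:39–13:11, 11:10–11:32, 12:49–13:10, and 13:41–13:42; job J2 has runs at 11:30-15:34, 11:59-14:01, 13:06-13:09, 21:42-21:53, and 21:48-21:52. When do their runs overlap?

A, merged: 09:29–13:58.
B, merged: 11:30–15:34, 21:42–21:53.
09:29–13:58 ∩ B → 11:30–13:58.

11:30–13:58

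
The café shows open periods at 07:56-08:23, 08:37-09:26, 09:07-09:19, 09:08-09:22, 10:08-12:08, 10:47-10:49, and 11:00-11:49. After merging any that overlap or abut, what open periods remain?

07:56–08:23, 08:37–09:26, 10:08–12:08

08:37–09:26 is disjoint → start new block.
09:07–09:19 overlaps/touches 08:37–09:26 → extend to 08:37–09:26.
09:08–09:22 overlaps/touches 08:37–09:26 → extend to 08:37–09:26.
10:08–12:08 is disjoint → start new block.
10:47–10:49 overlaps/touches 10:08–12:08 → extend to 10:08–12:08.
11:00–11:49 overlaps/touches 10:08–12:08 → extend to 10:08–12:08.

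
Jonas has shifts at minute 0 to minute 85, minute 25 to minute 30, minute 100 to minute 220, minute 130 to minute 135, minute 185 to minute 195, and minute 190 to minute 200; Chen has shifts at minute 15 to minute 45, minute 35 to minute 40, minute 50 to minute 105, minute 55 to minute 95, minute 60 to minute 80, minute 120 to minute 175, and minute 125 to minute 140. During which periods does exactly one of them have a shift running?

minute 0 to minute 15, minute 45 to minute 50, minute 85 to minute 100, minute 105 to minute 120, minute 175 to minute 220

Merge the first list: minute 0 to minute 85, minute 100 to minute 220.
Merge the second list: minute 15 to minute 45, minute 50 to minute 105, minute 120 to minute 175.
A \ B = minute 0 to minute 15, minute 45 to minute 50, minute 105 to minute 120, minute 175 to minute 220.
B \ A = minute 85 to minute 100.
Union of the two gives the symmetric difference.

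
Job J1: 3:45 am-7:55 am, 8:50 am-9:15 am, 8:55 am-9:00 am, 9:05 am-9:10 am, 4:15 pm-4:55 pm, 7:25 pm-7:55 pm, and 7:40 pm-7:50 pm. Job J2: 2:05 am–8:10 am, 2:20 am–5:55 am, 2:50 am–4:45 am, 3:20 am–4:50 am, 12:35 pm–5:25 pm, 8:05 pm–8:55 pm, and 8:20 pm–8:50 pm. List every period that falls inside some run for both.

3:45 am-7:55 am, 4:15 pm-4:55 pm

A, merged: 3:45 am-7:55 am, 8:50 am-9:15 am, 4:15 pm-4:55 pm, 7:25 pm-7:55 pm.
B, merged: 2:05 am-8:10 am, 12:35 pm-5:25 pm, 8:05 pm-8:55 pm.
3:45 am-7:55 am overlaps B on 3:45 am-7:55 am.
8:50 am-9:15 am falls entirely outside B.
4:15 pm-4:55 pm overlaps B on 4:15 pm-4:55 pm.
7:25 pm-7:55 pm falls entirely outside B.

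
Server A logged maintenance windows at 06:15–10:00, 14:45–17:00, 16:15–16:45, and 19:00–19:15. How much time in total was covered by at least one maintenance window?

6 h 15 min

Merged: 06:15–10:00, 14:45–17:00, 19:00–19:15.
Lengths: 3 h 45 min + 2 h 15 min + 15 min = 6 h 15 min.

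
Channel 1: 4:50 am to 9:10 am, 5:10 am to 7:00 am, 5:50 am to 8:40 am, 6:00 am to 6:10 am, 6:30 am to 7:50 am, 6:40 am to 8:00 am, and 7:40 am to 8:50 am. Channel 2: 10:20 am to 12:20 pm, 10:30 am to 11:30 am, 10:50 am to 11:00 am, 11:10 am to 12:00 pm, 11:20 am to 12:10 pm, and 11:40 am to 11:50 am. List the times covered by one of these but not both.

Merge the first list: 4:50 am-9:10 am.
Merge the second list: 10:20 am-12:20 pm.
A but not B: 4:50 am-9:10 am.
B but not A: 10:20 am-12:20 pm.
Combining gives A △ B.

4:50 am-9:10 am, 10:20 am-12:20 pm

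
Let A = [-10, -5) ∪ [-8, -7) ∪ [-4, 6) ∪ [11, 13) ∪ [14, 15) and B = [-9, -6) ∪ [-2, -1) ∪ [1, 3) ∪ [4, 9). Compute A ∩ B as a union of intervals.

[-9, -6) ∪ [-2, -1) ∪ [1, 3) ∪ [4, 6)

First set merges to [-10, -5), [-4, 6), [11, 13), [14, 15).
[-10, -5) ∩ B → [-9, -6).
[-4, 6) ∩ B → [-2, -1), [1, 3), [4, 6).
[11, 13) meets no B interval.
[14, 15) meets no B interval.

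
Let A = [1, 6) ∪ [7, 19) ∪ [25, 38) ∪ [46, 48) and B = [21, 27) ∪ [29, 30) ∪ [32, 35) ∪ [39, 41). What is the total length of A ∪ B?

A ∪ B = [1, 6), [7, 19), [21, 38), [39, 41), [46, 48).
Total: 5 + 12 + 17 + 2 + 2 = 38.

38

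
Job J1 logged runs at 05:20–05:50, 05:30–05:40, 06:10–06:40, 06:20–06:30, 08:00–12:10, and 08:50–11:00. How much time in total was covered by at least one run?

Merged: 05:20–05:50, 06:10–06:40, 08:00–12:10.
Lengths: 30 min + 30 min + 4 h 10 min = 5 h 10 min.

5 h 10 min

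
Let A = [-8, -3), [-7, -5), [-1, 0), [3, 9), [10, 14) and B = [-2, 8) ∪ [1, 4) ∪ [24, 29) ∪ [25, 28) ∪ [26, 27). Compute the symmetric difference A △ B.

Merge the first list: [-8, -3), [-1, 0), [3, 9), [10, 14).
Merge the second list: [-2, 8), [24, 29).
A \ B = [-8, -3), [8, 9), [10, 14).
B \ A = [-2, -1), [0, 3), [24, 29).
Union of the two gives the symmetric difference.

[-8, -3) ∪ [-2, -1) ∪ [0, 3) ∪ [8, 9) ∪ [10, 14) ∪ [24, 29)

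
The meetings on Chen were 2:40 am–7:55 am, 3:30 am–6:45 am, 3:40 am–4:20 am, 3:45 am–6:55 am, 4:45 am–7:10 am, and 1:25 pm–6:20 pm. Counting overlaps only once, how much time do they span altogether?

Merged: 2:40 am-7:55 am, 1:25 pm-6:20 pm.
Lengths: 5 h 15 min + 4 h 55 min = 10 h 10 min.

10 h 10 min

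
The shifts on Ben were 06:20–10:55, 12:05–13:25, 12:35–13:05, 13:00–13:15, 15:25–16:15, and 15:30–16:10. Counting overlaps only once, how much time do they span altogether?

6 h 45 min

Merged: 06:20–10:55, 12:05–13:25, 15:25–16:15.
Lengths: 4 h 35 min + 1 h 20 min + 50 min = 6 h 45 min.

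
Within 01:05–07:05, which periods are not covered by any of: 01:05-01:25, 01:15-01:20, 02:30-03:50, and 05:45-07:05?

01:25–02:30, 03:50–05:45

Covered (merged): 01:05–01:25, 02:30–03:50, 05:45–07:05.
Uncovered inside 01:05–07:05: 01:25–02:30, 03:50–05:45.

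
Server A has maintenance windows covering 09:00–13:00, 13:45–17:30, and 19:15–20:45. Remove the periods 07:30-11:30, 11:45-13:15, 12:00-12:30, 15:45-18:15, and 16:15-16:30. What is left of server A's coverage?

Merge the second list: 07:30–11:30, 11:45–13:15, 15:45–18:15.
09:00–13:00 minus B → 11:30–11:45.
13:45–17:30 minus B → 13:45–15:45.
19:15–20:45: no B overlap → unchanged.

11:30–11:45, 13:45–15:45, 19:15–20:45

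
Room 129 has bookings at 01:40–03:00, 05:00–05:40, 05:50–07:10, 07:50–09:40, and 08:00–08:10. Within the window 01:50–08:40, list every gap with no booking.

03:00–05:00, 05:40–05:50, 07:10–07:50

Covered (merged): 01:40–03:00, 05:00–05:40, 05:50–07:10, 07:50–09:40.
Complement within 01:50–08:40: 03:00–05:00, 05:40–05:50, 07:10–07:50.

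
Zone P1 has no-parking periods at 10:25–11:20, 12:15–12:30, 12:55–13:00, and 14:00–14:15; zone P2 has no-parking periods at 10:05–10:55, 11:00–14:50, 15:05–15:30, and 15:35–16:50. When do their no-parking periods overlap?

10:25–11:20 overlaps B on 10:25–10:55, 11:00–11:20.
12:15–12:30 overlaps B on 12:15–12:30.
12:55–13:00 overlaps B on 12:55–13:00.
14:00–14:15 overlaps B on 14:00–14:15.

10:25–10:55, 11:00–11:20, 12:15–12:30, 12:55–13:00, 14:00–14:15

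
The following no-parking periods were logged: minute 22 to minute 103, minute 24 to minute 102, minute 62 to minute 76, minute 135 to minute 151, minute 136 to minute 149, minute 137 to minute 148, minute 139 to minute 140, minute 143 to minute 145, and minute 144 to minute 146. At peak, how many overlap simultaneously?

Sweep endpoints in order; track running count of active intervals.
Peak of 5 reached at minute 144.

5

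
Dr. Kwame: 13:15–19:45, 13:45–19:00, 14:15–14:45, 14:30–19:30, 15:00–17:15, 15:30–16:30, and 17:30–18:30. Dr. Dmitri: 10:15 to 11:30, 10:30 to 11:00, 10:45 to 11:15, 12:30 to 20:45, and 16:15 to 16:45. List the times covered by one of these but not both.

10:15–11:30, 12:30–13:15, 19:45–20:45

First set merges to 13:15–19:45.
Second set merges to 10:15–11:30, 12:30–20:45.
Only in the first: none.
Only in the second: 10:15–11:30, 12:30–13:15, 19:45–20:45.
Together these are the periods covered by exactly one.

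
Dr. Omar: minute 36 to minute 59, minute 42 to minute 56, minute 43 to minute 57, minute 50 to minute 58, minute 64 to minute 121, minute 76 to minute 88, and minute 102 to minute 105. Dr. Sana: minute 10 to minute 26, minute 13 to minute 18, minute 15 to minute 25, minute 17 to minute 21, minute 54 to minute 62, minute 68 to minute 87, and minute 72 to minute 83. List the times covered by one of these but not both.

minute 10 to minute 26, minute 36 to minute 54, minute 59 to minute 62, minute 64 to minute 68, minute 87 to minute 121

A, merged: minute 36 to minute 59, minute 64 to minute 121.
B, merged: minute 10 to minute 26, minute 54 to minute 62, minute 68 to minute 87.
A but not B: minute 36 to minute 54, minute 64 to minute 68, minute 87 to minute 121.
B but not A: minute 10 to minute 26, minute 59 to minute 62.
Combining gives A △ B.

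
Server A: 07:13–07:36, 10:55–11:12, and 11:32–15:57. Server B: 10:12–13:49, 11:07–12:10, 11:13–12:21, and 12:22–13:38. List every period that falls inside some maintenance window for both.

B, merged: 10:12–13:49.
07:13–07:36 meets no B interval.
10:55–11:12 ∩ B → 10:55–11:12.
11:32–15:57 ∩ B → 11:32–13:49.

10:55–11:12, 11:32–13:49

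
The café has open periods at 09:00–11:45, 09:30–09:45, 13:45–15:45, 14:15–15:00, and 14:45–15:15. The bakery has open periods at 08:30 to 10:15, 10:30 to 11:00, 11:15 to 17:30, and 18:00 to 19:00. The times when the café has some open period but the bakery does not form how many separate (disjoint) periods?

2

First set merges to 09:00–11:45, 13:45–15:45.
A \ B = 10:15–10:30, 11:00–11:15.
That is 2 disjoint pieces.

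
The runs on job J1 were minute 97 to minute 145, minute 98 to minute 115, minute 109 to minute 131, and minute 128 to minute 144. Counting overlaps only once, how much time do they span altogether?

48 minutes

Merged: minute 97 to minute 145.
Length: 48 minutes.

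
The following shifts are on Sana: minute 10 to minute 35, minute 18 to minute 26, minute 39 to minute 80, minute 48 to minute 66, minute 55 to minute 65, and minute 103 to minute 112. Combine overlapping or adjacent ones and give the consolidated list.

minute 18 to minute 26 overlaps/touches minute 10 to minute 35 → extend to minute 10 to minute 35.
minute 39 to minute 80 is disjoint → start new block.
minute 48 to minute 66 overlaps/touches minute 39 to minute 80 → extend to minute 39 to minute 80.
minute 55 to minute 65 overlaps/touches minute 39 to minute 80 → extend to minute 39 to minute 80.
minute 103 to minute 112 is disjoint → start new block.

minute 10 to minute 35, minute 39 to minute 80, minute 103 to minute 112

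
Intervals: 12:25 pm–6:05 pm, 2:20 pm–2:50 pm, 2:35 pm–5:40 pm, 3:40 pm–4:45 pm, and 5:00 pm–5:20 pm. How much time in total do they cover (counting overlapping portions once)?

Merged: 12:25 pm–6:05 pm.
Length: 5 h 40 min.

5 h 40 min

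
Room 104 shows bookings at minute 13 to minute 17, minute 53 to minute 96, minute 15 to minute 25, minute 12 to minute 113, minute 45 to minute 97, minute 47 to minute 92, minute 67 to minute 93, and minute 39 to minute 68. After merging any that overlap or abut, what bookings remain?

Sort by start: minute 12 to minute 113, minute 13 to minute 17, minute 15 to minute 25, minute 39 to minute 68, minute 45 to minute 97, minute 47 to minute 92, minute 53 to minute 96, minute 67 to minute 93.
minute 13 to minute 17 overlaps/touches minute 12 to minute 113 → extend to minute 12 to minute 113.
minute 15 to minute 25 overlaps/touches minute 12 to minute 113 → extend to minute 12 to minute 113.
minute 39 to minute 68 overlaps/touches minute 12 to minute 113 → extend to minute 12 to minute 113.
minute 45 to minute 97 overlaps/touches minute 12 to minute 113 → extend to minute 12 to minute 113.
minute 47 to minute 92 overlaps/touches minute 12 to minute 113 → extend to minute 12 to minute 113.
minute 53 to minute 96 overlaps/touches minute 12 to minute 113 → extend to minute 12 to minute 113.
minute 67 to minute 93 overlaps/touches minute 12 to minute 113 → extend to minute 12 to minute 113.

minute 12 to minute 113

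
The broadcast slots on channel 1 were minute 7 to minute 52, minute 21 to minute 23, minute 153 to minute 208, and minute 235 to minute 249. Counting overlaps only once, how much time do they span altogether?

Merged: minute 7 to minute 52, minute 153 to minute 208, minute 235 to minute 249.
Lengths: 45 minutes + 55 minutes + 14 minutes = 114 minutes.

114 minutes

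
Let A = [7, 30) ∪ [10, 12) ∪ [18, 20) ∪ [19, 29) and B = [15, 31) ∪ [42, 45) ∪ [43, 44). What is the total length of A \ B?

8

Merge the first list: [7, 30).
Merge the second list: [15, 31), [42, 45).
A \ B = [7, 15).
Total: 8.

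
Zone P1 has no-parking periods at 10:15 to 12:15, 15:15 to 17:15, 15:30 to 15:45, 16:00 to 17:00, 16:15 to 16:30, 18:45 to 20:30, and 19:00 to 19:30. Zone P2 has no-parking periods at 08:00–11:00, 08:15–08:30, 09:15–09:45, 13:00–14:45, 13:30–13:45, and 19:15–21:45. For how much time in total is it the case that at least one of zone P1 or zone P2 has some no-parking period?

11 h

First set merges to 10:15–12:15, 15:15–17:15, 18:45–20:30.
Second set merges to 08:00–11:00, 13:00–14:45, 19:15–21:45.
A ∪ B = 08:00–12:15, 13:00–14:45, 15:15–17:15, 18:45–21:45.
Total: 4 h 15 min + 1 h 45 min + 2 h + 3 h = 11 h.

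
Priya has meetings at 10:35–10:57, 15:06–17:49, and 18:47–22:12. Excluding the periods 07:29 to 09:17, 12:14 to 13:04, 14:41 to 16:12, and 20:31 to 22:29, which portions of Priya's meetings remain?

10:35-10:57, 16:12-17:49, 18:47-20:31

10:35-10:57: no B overlap → unchanged.
15:06-17:49 minus B → 16:12-17:49.
18:47-22:12 minus B → 18:47-20:31.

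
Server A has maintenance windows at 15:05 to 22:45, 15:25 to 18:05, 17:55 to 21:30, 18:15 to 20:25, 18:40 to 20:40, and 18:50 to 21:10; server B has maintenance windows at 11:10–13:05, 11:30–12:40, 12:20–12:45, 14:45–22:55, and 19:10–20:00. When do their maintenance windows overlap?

First set merges to 15:05–22:45.
Second set merges to 11:10–13:05, 14:45–22:55.
15:05–22:45 meets the second set on 15:05–22:45.

15:05–22:45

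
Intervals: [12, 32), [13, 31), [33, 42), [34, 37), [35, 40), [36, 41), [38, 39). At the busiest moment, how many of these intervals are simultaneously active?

At 36, 4 of the intervals are simultaneously active.
No point has more.

4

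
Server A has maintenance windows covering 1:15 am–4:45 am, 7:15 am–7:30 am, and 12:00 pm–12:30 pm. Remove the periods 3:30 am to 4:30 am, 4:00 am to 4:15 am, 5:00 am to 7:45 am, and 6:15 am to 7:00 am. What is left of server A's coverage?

Merge the second list: 3:30 am-4:30 am, 5:00 am-7:45 am.
1:15 am-4:45 am with B removed leaves 1:15 am-3:30 am, 4:30 am-4:45 am.
7:15 am-7:30 am lies entirely inside B → drops out.
12:00 pm-12:30 pm is untouched.

1:15 am-3:30 am, 4:30 am-4:45 am, 12:00 pm-12:30 pm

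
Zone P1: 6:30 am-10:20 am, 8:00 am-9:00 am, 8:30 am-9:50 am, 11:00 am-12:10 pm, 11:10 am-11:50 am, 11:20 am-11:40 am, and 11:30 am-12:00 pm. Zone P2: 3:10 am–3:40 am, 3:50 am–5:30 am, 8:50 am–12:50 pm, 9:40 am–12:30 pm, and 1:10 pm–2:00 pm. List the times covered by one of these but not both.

3:10 am–3:40 am, 3:50 am–5:30 am, 6:30 am–8:50 am, 10:20 am–11:00 am, 12:10 pm–12:50 pm, 1:10 pm–2:00 pm

Merge the first list: 6:30 am–10:20 am, 11:00 am–12:10 pm.
Merge the second list: 3:10 am–3:40 am, 3:50 am–5:30 am, 8:50 am–12:50 pm, 1:10 pm–2:00 pm.
A \ B = 6:30 am–8:50 am.
B \ A = 3:10 am–3:40 am, 3:50 am–5:30 am, 10:20 am–11:00 am, 12:10 pm–12:50 pm, 1:10 pm–2:00 pm.
Union of the two gives the symmetric difference.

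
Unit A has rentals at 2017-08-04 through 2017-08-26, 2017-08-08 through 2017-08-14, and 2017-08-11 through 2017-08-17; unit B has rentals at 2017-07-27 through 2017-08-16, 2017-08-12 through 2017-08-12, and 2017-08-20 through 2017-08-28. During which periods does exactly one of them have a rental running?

First set merges to 2017-08-04 through 2017-08-26.
Second set merges to 2017-07-27 through 2017-08-16, 2017-08-20 through 2017-08-28.
A but not B: 2017-08-17 through 2017-08-19.
B but not A: 2017-07-27 through 2017-08-03, 2017-08-27 through 2017-08-28.
Combining gives A △ B.

2017-07-27 through 2017-08-03, 2017-08-17 through 2017-08-19, 2017-08-27 through 2017-08-28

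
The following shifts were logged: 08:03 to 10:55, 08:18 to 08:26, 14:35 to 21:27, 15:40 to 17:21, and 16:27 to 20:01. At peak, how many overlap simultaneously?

3

At 16:27, 3 of the intervals are simultaneously active.
No point has more.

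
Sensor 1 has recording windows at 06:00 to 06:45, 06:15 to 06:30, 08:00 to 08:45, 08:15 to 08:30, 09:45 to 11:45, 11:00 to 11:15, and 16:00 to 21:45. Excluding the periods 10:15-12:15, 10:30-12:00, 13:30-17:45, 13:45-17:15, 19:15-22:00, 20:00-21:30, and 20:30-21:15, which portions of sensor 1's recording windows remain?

Merge the first list: 06:00-06:45, 08:00-08:45, 09:45-11:45, 16:00-21:45.
Merge the second list: 10:15-12:15, 13:30-17:45, 19:15-22:00.
06:00-06:45 is untouched.
08:00-08:45 is untouched.
09:45-11:45 with B removed leaves 09:45-10:15.
16:00-21:45 with B removed leaves 17:45-19:15.

06:00-06:45, 08:00-08:45, 09:45-10:15, 17:45-19:15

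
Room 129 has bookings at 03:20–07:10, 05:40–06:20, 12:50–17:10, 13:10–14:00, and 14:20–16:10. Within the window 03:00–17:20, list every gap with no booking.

03:00–03:20, 07:10–12:50, 17:10–17:20

Covered (merged): 03:20–07:10, 12:50–17:10.
Gaps within 03:00–17:20: 03:00–03:20, 07:10–12:50, 17:10–17:20.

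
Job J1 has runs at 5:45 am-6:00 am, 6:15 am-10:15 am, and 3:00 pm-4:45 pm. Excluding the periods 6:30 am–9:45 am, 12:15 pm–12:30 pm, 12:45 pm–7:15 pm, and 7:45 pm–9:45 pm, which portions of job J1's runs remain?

5:45 am–6:00 am, 6:15 am–6:30 am, 9:45 am–10:15 am

5:45 am–6:00 am: nothing removed.
6:15 am–10:15 am \ B = 6:15 am–6:30 am, 9:45 am–10:15 am.
3:00 pm–4:45 pm: entirely removed.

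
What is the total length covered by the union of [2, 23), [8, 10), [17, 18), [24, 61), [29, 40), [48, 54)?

Merged: [2, 23), [24, 61).
Lengths: 21 + 37 = 58.

58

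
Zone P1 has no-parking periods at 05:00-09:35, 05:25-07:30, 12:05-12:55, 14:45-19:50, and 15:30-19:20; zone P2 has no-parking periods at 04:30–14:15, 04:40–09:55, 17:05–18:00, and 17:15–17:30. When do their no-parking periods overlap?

Merge the first list: 05:00–09:35, 12:05–12:55, 14:45–19:50.
Merge the second list: 04:30–14:15, 17:05–18:00.
05:00–09:35 ∩ B → 05:00–09:35.
12:05–12:55 ∩ B → 12:05–12:55.
14:45–19:50 ∩ B → 17:05–18:00.

05:00–09:35, 12:05–12:55, 17:05–18:00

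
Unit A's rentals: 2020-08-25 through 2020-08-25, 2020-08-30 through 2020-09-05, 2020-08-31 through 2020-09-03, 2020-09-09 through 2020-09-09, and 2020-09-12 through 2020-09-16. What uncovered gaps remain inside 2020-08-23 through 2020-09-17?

2020-08-23 through 2020-08-24, 2020-08-26 through 2020-08-29, 2020-09-06 through 2020-09-08, 2020-09-10 through 2020-09-11, 2020-09-17 through 2020-09-17

Covered (merged): 2020-08-25 through 2020-08-25, 2020-08-30 through 2020-09-05, 2020-09-09 through 2020-09-09, 2020-09-12 through 2020-09-16.
Complement within 2020-08-23 through 2020-09-17: 2020-08-23 through 2020-08-24, 2020-08-26 through 2020-08-29, 2020-09-06 through 2020-09-08, 2020-09-10 through 2020-09-11, 2020-09-17 through 2020-09-17.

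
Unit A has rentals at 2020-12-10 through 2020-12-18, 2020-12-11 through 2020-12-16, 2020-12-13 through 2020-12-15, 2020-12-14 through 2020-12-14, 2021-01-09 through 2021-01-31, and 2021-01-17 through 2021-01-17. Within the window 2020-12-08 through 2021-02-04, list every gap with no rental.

2020-12-08 through 2020-12-09, 2020-12-19 through 2021-01-08, 2021-02-01 through 2021-02-04

The merged coverage is 2020-12-10 through 2020-12-18, 2021-01-09 through 2021-01-31.
Gaps within 2020-12-08 through 2021-02-04: 2020-12-08 through 2020-12-09, 2020-12-19 through 2021-01-08, 2021-02-01 through 2021-02-04.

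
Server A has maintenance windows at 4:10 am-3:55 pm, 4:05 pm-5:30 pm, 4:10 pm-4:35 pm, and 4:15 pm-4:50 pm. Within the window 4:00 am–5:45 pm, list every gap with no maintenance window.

Covered (merged): 4:10 am–3:55 pm, 4:05 pm–5:30 pm.
Complement within 4:00 am–5:45 pm: 4:00 am–4:10 am, 3:55 pm–4:05 pm, 5:30 pm–5:45 pm.

4:00 am–4:10 am, 3:55 pm–4:05 pm, 5:30 pm–5:45 pm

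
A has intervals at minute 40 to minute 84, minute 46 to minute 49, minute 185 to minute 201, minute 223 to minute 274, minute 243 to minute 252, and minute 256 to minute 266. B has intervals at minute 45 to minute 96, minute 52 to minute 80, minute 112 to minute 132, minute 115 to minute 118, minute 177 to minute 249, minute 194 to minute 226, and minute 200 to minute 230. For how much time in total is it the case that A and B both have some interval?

81 minutes

A, merged: minute 40 to minute 84, minute 185 to minute 201, minute 223 to minute 274.
B, merged: minute 45 to minute 96, minute 112 to minute 132, minute 177 to minute 249.
A ∩ B = minute 45 to minute 84, minute 185 to minute 201, minute 223 to minute 249.
Total: 39 minutes + 16 minutes + 26 minutes = 81 minutes.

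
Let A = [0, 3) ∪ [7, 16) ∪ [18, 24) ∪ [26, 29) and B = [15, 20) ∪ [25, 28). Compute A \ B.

[0, 3) is untouched.
[7, 16) with B removed leaves [7, 15).
[18, 24) with B removed leaves [20, 24).
[26, 29) with B removed leaves [28, 29).

[0, 3) ∪ [7, 15) ∪ [20, 24) ∪ [28, 29)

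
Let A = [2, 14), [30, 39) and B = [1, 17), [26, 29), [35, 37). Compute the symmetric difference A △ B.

[1, 2) ∪ [14, 17) ∪ [26, 29) ∪ [30, 35) ∪ [37, 39)

A \ B = [30, 35), [37, 39).
B \ A = [1, 2), [14, 17), [26, 29).
Union of the two gives the symmetric difference.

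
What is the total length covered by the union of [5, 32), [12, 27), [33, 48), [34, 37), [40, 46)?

42

Merged: [5, 32), [33, 48).
Lengths: 27 + 15 = 42.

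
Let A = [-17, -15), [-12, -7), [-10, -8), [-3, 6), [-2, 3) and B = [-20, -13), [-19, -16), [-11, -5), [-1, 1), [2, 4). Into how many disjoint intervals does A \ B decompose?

A, merged: [-17, -15), [-12, -7), [-3, 6).
B, merged: [-20, -13), [-11, -5), [-1, 1), [2, 4).
A \ B = [-12, -11), [-3, -1), [1, 2), [4, 6).
That is 4 disjoint pieces.

4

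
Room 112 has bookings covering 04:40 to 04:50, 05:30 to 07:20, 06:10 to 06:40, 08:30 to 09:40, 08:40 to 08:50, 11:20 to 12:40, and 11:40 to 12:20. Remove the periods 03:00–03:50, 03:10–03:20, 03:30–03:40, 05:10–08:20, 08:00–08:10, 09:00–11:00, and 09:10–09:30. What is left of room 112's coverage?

A, merged: 04:40–04:50, 05:30–07:20, 08:30–09:40, 11:20–12:40.
B, merged: 03:00–03:50, 05:10–08:20, 09:00–11:00.
04:40–04:50 is untouched.
05:30–07:20 lies entirely inside B → drops out.
08:30–09:40 with B removed leaves 08:30–09:00.
11:20–12:40 is untouched.

04:40–04:50, 08:30–09:00, 11:20–12:40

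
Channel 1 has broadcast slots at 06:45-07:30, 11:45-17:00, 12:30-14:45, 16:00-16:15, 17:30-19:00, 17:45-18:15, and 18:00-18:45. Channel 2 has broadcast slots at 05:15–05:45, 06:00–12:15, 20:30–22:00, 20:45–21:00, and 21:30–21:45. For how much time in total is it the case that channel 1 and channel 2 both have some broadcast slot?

1 h 15 min

Merge the first list: 06:45–07:30, 11:45–17:00, 17:30–19:00.
Merge the second list: 05:15–05:45, 06:00–12:15, 20:30–22:00.
A ∩ B = 06:45–07:30, 11:45–12:15.
Total: 45 min + 30 min = 1 h 15 min.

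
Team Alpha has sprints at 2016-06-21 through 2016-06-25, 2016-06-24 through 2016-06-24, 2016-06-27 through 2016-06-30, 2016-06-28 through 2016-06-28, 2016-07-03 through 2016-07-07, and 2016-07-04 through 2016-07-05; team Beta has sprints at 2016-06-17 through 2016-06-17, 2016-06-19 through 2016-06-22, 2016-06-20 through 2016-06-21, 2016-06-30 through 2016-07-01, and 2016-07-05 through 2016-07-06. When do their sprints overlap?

A, merged: 2016-06-21 through 2016-06-25, 2016-06-27 through 2016-06-30, 2016-07-03 through 2016-07-07.
B, merged: 2016-06-17 through 2016-06-17, 2016-06-19 through 2016-06-22, 2016-06-30 through 2016-07-01, 2016-07-05 through 2016-07-06.
2016-06-21 through 2016-06-25 overlaps B on 2016-06-21 through 2016-06-22.
2016-06-27 through 2016-06-30 overlaps B on 2016-06-30 through 2016-06-30.
2016-07-03 through 2016-07-07 overlaps B on 2016-07-05 through 2016-07-06.

2016-06-21 through 2016-06-22, 2016-06-30 through 2016-06-30, 2016-07-05 through 2016-07-06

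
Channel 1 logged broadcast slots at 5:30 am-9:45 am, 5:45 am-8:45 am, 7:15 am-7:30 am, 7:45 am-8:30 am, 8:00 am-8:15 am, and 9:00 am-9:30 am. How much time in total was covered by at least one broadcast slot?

Merged: 5:30 am-9:45 am.
Length: 4 h 15 min.

4 h 15 min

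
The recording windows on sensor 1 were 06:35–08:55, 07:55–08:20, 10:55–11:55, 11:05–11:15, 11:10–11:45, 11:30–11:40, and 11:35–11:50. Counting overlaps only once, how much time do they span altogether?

Merged: 06:35–08:55, 10:55–11:55.
Lengths: 2 h 20 min + 1 h = 3 h 20 min.

3 h 20 min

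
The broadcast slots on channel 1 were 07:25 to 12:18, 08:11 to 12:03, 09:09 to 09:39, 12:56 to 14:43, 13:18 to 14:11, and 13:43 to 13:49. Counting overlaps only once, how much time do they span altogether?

Merged: 07:25–12:18, 12:56–14:43.
Lengths: 4 h 53 min + 1 h 47 min = 6 h 40 min.

6 h 40 min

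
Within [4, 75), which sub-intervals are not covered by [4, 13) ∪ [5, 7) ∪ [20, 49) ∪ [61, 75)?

[13, 20) ∪ [49, 61)

Covered (merged): [4, 13), [20, 49), [61, 75).
Uncovered inside [4, 75): [13, 20), [49, 61).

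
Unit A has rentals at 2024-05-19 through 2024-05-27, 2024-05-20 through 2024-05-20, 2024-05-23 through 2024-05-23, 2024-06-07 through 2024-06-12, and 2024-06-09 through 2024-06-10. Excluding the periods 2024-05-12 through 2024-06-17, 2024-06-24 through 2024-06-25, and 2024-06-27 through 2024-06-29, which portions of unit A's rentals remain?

none

First set merges to 2024-05-19 through 2024-05-27, 2024-06-07 through 2024-06-12.
2024-05-19 through 2024-05-27 lies entirely inside B → drops out.
2024-06-07 through 2024-06-12 lies entirely inside B → drops out.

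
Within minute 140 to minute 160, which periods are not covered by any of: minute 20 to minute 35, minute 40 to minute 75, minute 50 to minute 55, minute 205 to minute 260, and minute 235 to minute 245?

Covered (merged): minute 20 to minute 35, minute 40 to minute 75, minute 205 to minute 260.
Complement within minute 140 to minute 160: minute 140 to minute 160.

minute 140 to minute 160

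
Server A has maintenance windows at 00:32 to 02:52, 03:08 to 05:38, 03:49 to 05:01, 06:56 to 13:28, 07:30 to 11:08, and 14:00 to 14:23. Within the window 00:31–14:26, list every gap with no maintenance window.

Covered (merged): 00:32-02:52, 03:08-05:38, 06:56-13:28, 14:00-14:23.
Gaps within 00:31-14:26: 00:31-00:32, 02:52-03:08, 05:38-06:56, 13:28-14:00, 14:23-14:26.

00:31-00:32, 02:52-03:08, 05:38-06:56, 13:28-14:00, 14:23-14:26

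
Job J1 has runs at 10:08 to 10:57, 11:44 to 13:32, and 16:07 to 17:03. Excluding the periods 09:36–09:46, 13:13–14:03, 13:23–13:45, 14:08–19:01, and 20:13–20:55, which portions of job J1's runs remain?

10:08–10:57, 11:44–13:13

Second set merges to 09:36–09:46, 13:13–14:03, 14:08–19:01, 20:13–20:55.
10:08–10:57 is untouched.
11:44–13:32 with B removed leaves 11:44–13:13.
16:07–17:03 lies entirely inside B → drops out.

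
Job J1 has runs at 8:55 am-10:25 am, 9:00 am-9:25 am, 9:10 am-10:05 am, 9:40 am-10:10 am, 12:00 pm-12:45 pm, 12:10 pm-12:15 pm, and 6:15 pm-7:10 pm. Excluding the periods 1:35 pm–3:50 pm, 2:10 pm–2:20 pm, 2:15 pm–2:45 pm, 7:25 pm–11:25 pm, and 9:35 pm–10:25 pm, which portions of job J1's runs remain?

8:55 am–10:25 am, 12:00 pm–12:45 pm, 6:15 pm–7:10 pm

Merge the first list: 8:55 am–10:25 am, 12:00 pm–12:45 pm, 6:15 pm–7:10 pm.
Merge the second list: 1:35 pm–3:50 pm, 7:25 pm–11:25 pm.
8:55 am–10:25 am: no B overlap → unchanged.
12:00 pm–12:45 pm: no B overlap → unchanged.
6:15 pm–7:10 pm: no B overlap → unchanged.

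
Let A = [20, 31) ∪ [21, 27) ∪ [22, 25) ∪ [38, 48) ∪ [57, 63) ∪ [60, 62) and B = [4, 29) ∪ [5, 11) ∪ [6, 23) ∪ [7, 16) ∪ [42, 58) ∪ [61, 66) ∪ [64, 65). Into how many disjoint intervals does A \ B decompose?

A, merged: [20, 31), [38, 48), [57, 63).
B, merged: [4, 29), [42, 58), [61, 66).
A \ B = [29, 31), [38, 42), [58, 61).
That is 3 disjoint pieces.

3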